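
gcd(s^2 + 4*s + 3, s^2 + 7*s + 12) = s + 3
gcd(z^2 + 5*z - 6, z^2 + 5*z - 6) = z^2 + 5*z - 6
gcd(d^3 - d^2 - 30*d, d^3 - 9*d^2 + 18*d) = d^2 - 6*d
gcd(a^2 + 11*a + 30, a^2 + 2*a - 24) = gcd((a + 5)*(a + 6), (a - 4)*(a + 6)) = a + 6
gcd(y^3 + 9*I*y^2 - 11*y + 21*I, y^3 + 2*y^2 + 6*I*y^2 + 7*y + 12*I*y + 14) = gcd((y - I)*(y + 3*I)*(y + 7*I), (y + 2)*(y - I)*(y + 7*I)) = y^2 + 6*I*y + 7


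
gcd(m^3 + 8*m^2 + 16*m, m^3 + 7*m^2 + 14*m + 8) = m + 4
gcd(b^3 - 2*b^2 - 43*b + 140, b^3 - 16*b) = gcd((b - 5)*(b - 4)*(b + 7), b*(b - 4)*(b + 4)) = b - 4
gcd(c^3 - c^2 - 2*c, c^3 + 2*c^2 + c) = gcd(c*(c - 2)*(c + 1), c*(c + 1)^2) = c^2 + c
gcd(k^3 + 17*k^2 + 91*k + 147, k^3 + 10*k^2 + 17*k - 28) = k + 7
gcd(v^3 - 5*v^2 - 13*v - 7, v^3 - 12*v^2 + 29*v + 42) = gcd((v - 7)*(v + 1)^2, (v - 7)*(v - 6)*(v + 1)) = v^2 - 6*v - 7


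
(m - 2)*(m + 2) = m^2 - 4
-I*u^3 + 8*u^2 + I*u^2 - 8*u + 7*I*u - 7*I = (u - 1)*(u + 7*I)*(-I*u + 1)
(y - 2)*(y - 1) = y^2 - 3*y + 2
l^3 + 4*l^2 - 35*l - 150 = (l - 6)*(l + 5)^2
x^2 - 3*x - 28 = (x - 7)*(x + 4)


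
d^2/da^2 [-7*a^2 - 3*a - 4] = -14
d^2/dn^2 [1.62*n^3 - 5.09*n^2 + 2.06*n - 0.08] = 9.72*n - 10.18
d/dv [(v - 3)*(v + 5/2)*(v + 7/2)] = 3*v^2 + 6*v - 37/4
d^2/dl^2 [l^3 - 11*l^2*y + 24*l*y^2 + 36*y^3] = 6*l - 22*y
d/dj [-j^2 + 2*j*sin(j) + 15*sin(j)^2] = 2*j*cos(j) - 2*j + 2*sin(j) + 15*sin(2*j)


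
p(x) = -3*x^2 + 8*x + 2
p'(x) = 8 - 6*x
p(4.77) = -28.10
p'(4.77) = -20.62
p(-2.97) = -48.22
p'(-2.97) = 25.82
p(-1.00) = -9.00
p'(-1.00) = 14.00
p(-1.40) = -15.08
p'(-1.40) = 16.40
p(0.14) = 3.06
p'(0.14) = 7.16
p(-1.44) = -15.74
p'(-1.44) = 16.64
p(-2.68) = -40.99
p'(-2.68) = 24.08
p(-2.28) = -31.84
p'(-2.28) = 21.68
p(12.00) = -334.00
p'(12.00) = -64.00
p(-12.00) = -526.00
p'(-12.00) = 80.00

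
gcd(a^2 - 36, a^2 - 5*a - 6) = a - 6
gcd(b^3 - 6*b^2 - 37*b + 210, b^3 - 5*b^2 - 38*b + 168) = b^2 - b - 42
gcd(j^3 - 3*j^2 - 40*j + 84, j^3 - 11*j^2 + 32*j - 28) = j^2 - 9*j + 14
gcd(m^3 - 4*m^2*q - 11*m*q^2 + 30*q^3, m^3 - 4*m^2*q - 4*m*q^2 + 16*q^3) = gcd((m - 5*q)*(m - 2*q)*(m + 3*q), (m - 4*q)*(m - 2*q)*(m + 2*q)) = -m + 2*q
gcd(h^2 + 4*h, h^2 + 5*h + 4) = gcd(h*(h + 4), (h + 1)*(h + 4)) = h + 4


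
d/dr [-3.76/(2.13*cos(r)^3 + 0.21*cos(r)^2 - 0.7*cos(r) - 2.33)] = (-24.0264*cos(r)^2 - 1.5792*cos(r) + 2.632)*sin(r)/(2.13*cos(r)^3 + 0.21*cos(r)^2 - 0.7*cos(r) - 2.33)^2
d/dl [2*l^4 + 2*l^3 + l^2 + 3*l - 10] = 8*l^3 + 6*l^2 + 2*l + 3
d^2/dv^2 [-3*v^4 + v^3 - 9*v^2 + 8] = -36*v^2 + 6*v - 18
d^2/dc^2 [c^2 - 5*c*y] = 2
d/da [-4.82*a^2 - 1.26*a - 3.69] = -9.64*a - 1.26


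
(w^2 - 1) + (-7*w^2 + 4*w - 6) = -6*w^2 + 4*w - 7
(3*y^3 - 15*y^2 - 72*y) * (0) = 0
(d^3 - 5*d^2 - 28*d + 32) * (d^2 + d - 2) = d^5 - 4*d^4 - 35*d^3 + 14*d^2 + 88*d - 64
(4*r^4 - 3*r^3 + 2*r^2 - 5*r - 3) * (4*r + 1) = 16*r^5 - 8*r^4 + 5*r^3 - 18*r^2 - 17*r - 3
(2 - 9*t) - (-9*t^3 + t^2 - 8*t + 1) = 9*t^3 - t^2 - t + 1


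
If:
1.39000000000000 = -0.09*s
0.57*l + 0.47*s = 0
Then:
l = 12.73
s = -15.44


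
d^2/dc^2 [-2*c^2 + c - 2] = -4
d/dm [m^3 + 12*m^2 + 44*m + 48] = 3*m^2 + 24*m + 44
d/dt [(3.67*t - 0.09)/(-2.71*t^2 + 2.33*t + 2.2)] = (9.9457*t^2 - 0.4878*t + 8.2837)/(7.3441*t^4 - 12.6286*t^3 - 6.4951*t^2 + 10.252*t + 4.84)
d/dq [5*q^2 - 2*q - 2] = 10*q - 2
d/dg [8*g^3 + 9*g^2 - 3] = 6*g*(4*g + 3)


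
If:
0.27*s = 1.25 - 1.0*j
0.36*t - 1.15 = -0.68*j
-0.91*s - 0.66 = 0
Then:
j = 1.45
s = -0.73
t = 0.46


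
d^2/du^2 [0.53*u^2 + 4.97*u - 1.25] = 1.06000000000000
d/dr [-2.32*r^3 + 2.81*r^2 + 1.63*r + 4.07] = -6.96*r^2 + 5.62*r + 1.63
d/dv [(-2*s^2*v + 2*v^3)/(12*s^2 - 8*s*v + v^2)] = 2*(-2*v*(4*s - v)*(s^2 - v^2) + (-s^2 + 3*v^2)*(12*s^2 - 8*s*v + v^2))/(12*s^2 - 8*s*v + v^2)^2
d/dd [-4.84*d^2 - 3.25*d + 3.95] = -9.68*d - 3.25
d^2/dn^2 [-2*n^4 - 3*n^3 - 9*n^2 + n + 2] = -24*n^2 - 18*n - 18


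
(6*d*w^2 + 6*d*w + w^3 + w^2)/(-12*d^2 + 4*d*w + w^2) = w*(w + 1)/(-2*d + w)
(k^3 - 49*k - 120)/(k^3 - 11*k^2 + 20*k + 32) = (k^2 + 8*k + 15)/(k^2 - 3*k - 4)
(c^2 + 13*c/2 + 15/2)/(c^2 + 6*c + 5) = (c + 3/2)/(c + 1)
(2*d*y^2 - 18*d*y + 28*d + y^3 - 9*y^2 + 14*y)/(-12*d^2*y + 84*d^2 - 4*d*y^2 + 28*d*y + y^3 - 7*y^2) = (y - 2)/(-6*d + y)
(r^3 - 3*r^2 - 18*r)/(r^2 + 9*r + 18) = r*(r - 6)/(r + 6)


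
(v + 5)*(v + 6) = v^2 + 11*v + 30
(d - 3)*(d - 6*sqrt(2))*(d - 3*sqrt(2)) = d^3 - 9*sqrt(2)*d^2 - 3*d^2 + 36*d + 27*sqrt(2)*d - 108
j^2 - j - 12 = (j - 4)*(j + 3)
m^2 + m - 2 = (m - 1)*(m + 2)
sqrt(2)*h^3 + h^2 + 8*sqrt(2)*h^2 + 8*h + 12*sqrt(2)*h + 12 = (h + 2)*(h + 6)*(sqrt(2)*h + 1)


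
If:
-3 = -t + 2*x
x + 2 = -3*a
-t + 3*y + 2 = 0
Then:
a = -y/2 - 1/2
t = 3*y + 2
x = 3*y/2 - 1/2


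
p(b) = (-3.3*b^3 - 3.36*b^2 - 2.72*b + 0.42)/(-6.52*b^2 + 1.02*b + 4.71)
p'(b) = (13.04*b - 1.02)*(-3.3*b^3 - 3.36*b^2 - 2.72*b + 0.42)/(-6.52*b^2 + 1.02*b + 4.71)^2 + (-9.9*b^2 - 6.72*b - 2.72)/(-6.52*b^2 + 1.02*b + 4.71)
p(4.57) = 3.13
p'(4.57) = 0.45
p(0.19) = -0.05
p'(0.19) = -0.95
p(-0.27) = 0.25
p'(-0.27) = -0.69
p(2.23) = 2.32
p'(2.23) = 0.08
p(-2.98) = -1.17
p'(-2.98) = 0.42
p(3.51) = 2.68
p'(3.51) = 0.39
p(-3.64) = -1.46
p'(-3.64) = 0.45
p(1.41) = 2.84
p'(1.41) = -2.56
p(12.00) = 6.75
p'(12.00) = 0.50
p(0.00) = 0.09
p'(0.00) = -0.60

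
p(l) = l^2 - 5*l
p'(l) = 2*l - 5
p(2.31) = -6.21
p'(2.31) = -0.38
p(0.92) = -3.75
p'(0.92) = -3.16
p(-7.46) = 92.95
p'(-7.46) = -19.92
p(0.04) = -0.20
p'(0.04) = -4.92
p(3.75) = -4.69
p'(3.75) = 2.50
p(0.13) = -0.63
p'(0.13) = -4.74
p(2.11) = -6.10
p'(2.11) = -0.78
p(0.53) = -2.37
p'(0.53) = -3.94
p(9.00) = 36.00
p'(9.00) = 13.00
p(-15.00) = 300.00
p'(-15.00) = -35.00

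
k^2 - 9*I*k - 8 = (k - 8*I)*(k - I)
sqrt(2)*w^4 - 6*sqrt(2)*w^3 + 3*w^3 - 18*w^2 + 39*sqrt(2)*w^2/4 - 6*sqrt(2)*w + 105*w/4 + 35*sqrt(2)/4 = (w - 7/2)*(w - 5/2)*(w + sqrt(2))*(sqrt(2)*w + 1)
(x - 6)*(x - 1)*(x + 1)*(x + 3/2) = x^4 - 9*x^3/2 - 10*x^2 + 9*x/2 + 9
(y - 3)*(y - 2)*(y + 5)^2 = y^4 + 5*y^3 - 19*y^2 - 65*y + 150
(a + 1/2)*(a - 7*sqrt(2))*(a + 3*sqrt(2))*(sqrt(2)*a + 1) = sqrt(2)*a^4 - 7*a^3 + sqrt(2)*a^3/2 - 46*sqrt(2)*a^2 - 7*a^2/2 - 42*a - 23*sqrt(2)*a - 21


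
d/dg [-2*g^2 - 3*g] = -4*g - 3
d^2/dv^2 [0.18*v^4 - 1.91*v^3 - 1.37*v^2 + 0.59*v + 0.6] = 2.16*v^2 - 11.46*v - 2.74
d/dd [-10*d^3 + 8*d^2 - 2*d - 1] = -30*d^2 + 16*d - 2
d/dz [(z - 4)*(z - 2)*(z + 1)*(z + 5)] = 4*z^3 - 46*z + 18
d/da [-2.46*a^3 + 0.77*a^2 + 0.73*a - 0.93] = -7.38*a^2 + 1.54*a + 0.73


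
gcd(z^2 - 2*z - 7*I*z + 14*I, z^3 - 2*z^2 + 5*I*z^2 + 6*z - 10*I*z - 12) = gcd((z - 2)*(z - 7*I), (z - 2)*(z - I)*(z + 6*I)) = z - 2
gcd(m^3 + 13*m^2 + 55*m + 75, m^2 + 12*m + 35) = m + 5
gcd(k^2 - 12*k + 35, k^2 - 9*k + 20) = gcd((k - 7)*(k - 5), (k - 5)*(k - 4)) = k - 5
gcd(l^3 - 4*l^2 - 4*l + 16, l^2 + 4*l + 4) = l + 2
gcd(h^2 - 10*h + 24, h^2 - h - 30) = h - 6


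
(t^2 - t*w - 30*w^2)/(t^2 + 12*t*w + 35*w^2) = (t - 6*w)/(t + 7*w)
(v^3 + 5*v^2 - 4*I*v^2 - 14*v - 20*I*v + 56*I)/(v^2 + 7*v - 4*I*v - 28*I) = v - 2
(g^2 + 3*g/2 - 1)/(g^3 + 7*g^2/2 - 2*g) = (g + 2)/(g*(g + 4))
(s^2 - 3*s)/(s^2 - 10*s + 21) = s/(s - 7)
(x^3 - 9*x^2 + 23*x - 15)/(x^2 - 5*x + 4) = (x^2 - 8*x + 15)/(x - 4)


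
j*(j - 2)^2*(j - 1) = j^4 - 5*j^3 + 8*j^2 - 4*j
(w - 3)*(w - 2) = w^2 - 5*w + 6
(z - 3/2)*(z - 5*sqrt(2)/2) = z^2 - 5*sqrt(2)*z/2 - 3*z/2 + 15*sqrt(2)/4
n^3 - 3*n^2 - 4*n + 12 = (n - 3)*(n - 2)*(n + 2)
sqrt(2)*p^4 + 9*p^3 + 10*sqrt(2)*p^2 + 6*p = p*(p + sqrt(2))*(p + 3*sqrt(2))*(sqrt(2)*p + 1)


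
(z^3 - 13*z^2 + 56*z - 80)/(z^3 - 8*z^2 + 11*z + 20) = (z - 4)/(z + 1)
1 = 1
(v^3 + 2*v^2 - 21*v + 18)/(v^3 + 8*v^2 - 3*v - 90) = (v - 1)/(v + 5)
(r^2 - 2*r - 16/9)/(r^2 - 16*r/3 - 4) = (r - 8/3)/(r - 6)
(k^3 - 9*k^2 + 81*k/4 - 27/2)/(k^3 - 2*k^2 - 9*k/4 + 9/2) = (2*k^2 - 15*k + 18)/(2*k^2 - k - 6)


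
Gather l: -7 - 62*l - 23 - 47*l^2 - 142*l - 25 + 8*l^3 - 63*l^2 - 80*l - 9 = 8*l^3 - 110*l^2 - 284*l - 64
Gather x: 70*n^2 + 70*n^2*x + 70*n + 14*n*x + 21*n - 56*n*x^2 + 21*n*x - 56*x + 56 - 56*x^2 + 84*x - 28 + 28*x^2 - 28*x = 70*n^2 + 91*n + x^2*(-56*n - 28) + x*(70*n^2 + 35*n) + 28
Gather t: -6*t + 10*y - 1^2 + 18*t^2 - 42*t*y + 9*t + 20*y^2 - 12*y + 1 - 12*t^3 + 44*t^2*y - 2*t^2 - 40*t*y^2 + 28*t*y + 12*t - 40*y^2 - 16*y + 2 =-12*t^3 + t^2*(44*y + 16) + t*(-40*y^2 - 14*y + 15) - 20*y^2 - 18*y + 2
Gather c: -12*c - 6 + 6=-12*c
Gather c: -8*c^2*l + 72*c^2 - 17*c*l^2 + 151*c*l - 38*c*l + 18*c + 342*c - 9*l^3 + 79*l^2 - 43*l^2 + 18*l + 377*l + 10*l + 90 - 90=c^2*(72 - 8*l) + c*(-17*l^2 + 113*l + 360) - 9*l^3 + 36*l^2 + 405*l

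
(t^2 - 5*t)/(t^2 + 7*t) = (t - 5)/(t + 7)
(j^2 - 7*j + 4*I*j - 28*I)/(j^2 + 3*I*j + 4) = (j - 7)/(j - I)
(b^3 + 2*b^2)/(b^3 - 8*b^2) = (b + 2)/(b - 8)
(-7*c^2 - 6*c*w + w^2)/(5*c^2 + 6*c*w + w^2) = (-7*c + w)/(5*c + w)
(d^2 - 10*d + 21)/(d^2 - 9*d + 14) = (d - 3)/(d - 2)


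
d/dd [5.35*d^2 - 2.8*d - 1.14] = 10.7*d - 2.8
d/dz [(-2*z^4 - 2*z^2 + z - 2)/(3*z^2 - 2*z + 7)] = (-12*z^5 + 12*z^4 - 56*z^3 + z^2 - 16*z + 3)/(9*z^4 - 12*z^3 + 46*z^2 - 28*z + 49)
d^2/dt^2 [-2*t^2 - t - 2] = -4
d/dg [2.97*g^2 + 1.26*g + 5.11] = 5.94*g + 1.26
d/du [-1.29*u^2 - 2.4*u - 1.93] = -2.58*u - 2.4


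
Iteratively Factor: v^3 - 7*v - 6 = (v + 1)*(v^2 - v - 6) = (v + 1)*(v + 2)*(v - 3)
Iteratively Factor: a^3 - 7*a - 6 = (a + 1)*(a^2 - a - 6) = (a + 1)*(a + 2)*(a - 3)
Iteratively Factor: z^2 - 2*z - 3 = (z - 3)*(z + 1)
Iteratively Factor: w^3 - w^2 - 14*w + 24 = (w - 2)*(w^2 + w - 12) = (w - 3)*(w - 2)*(w + 4)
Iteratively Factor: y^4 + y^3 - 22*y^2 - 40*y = (y + 4)*(y^3 - 3*y^2 - 10*y) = y*(y + 4)*(y^2 - 3*y - 10) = y*(y + 2)*(y + 4)*(y - 5)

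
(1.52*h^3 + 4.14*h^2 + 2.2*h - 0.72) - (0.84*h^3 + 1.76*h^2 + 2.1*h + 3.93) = 0.68*h^3 + 2.38*h^2 + 0.1*h - 4.65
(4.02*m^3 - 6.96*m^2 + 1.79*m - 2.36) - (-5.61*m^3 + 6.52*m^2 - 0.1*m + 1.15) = 9.63*m^3 - 13.48*m^2 + 1.89*m - 3.51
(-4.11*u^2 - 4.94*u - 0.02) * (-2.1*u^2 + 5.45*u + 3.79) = 8.631*u^4 - 12.0255*u^3 - 42.4579*u^2 - 18.8316*u - 0.0758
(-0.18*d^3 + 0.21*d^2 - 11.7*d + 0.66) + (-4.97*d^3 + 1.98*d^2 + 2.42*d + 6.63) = -5.15*d^3 + 2.19*d^2 - 9.28*d + 7.29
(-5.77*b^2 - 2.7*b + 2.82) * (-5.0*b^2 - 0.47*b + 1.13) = 28.85*b^4 + 16.2119*b^3 - 19.3511*b^2 - 4.3764*b + 3.1866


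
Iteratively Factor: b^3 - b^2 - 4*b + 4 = (b + 2)*(b^2 - 3*b + 2) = (b - 1)*(b + 2)*(b - 2)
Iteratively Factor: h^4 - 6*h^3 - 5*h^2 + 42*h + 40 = (h - 5)*(h^3 - h^2 - 10*h - 8) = (h - 5)*(h + 2)*(h^2 - 3*h - 4) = (h - 5)*(h - 4)*(h + 2)*(h + 1)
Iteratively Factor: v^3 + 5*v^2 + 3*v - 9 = (v - 1)*(v^2 + 6*v + 9) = (v - 1)*(v + 3)*(v + 3)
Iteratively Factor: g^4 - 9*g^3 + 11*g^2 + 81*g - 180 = (g - 5)*(g^3 - 4*g^2 - 9*g + 36) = (g - 5)*(g + 3)*(g^2 - 7*g + 12) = (g - 5)*(g - 3)*(g + 3)*(g - 4)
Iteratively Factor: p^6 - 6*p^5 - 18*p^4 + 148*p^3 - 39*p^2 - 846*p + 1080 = (p + 3)*(p^5 - 9*p^4 + 9*p^3 + 121*p^2 - 402*p + 360) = (p - 3)*(p + 3)*(p^4 - 6*p^3 - 9*p^2 + 94*p - 120) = (p - 5)*(p - 3)*(p + 3)*(p^3 - p^2 - 14*p + 24) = (p - 5)*(p - 3)^2*(p + 3)*(p^2 + 2*p - 8) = (p - 5)*(p - 3)^2*(p - 2)*(p + 3)*(p + 4)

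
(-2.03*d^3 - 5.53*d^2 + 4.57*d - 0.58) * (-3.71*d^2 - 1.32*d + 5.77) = 7.5313*d^5 + 23.1959*d^4 - 21.3682*d^3 - 35.7887*d^2 + 27.1345*d - 3.3466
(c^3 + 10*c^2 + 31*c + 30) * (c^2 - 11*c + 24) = c^5 - c^4 - 55*c^3 - 71*c^2 + 414*c + 720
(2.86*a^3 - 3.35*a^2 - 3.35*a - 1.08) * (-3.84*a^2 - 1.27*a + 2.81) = -10.9824*a^5 + 9.2318*a^4 + 25.1551*a^3 - 1.0118*a^2 - 8.0419*a - 3.0348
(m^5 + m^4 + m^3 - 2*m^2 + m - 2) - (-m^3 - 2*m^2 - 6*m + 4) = m^5 + m^4 + 2*m^3 + 7*m - 6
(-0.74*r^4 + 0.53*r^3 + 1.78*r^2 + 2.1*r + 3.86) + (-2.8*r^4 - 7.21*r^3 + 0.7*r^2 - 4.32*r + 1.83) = -3.54*r^4 - 6.68*r^3 + 2.48*r^2 - 2.22*r + 5.69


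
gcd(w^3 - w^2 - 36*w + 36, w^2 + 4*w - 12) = w + 6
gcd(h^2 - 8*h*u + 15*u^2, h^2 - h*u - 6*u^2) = -h + 3*u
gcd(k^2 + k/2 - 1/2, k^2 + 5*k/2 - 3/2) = k - 1/2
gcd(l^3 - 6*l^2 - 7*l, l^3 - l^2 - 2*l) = l^2 + l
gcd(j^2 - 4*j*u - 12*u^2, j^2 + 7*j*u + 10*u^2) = j + 2*u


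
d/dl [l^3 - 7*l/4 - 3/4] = 3*l^2 - 7/4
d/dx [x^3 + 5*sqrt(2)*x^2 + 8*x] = 3*x^2 + 10*sqrt(2)*x + 8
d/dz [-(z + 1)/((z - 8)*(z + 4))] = (z^2 + 2*z + 28)/(z^4 - 8*z^3 - 48*z^2 + 256*z + 1024)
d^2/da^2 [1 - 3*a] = 0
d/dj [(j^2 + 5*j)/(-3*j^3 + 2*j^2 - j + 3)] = (j*(j + 5)*(9*j^2 - 4*j + 1) - (2*j + 5)*(3*j^3 - 2*j^2 + j - 3))/(3*j^3 - 2*j^2 + j - 3)^2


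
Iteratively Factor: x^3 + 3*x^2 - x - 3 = (x - 1)*(x^2 + 4*x + 3) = (x - 1)*(x + 3)*(x + 1)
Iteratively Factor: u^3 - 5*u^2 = (u)*(u^2 - 5*u) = u^2*(u - 5)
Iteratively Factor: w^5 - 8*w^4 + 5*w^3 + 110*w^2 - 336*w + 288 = (w - 3)*(w^4 - 5*w^3 - 10*w^2 + 80*w - 96) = (w - 3)*(w - 2)*(w^3 - 3*w^2 - 16*w + 48) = (w - 3)^2*(w - 2)*(w^2 - 16) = (w - 4)*(w - 3)^2*(w - 2)*(w + 4)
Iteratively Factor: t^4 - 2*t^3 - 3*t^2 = (t + 1)*(t^3 - 3*t^2) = (t - 3)*(t + 1)*(t^2) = t*(t - 3)*(t + 1)*(t)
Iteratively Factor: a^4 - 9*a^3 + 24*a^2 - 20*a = (a - 2)*(a^3 - 7*a^2 + 10*a) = (a - 5)*(a - 2)*(a^2 - 2*a) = a*(a - 5)*(a - 2)*(a - 2)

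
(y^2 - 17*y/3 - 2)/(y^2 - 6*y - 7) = (-y^2 + 17*y/3 + 2)/(-y^2 + 6*y + 7)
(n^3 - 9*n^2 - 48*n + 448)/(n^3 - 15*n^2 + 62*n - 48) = (n^2 - n - 56)/(n^2 - 7*n + 6)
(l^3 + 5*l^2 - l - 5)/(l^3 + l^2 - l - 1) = (l + 5)/(l + 1)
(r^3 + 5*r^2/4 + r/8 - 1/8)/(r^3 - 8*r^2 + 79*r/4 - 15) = (8*r^3 + 10*r^2 + r - 1)/(2*(4*r^3 - 32*r^2 + 79*r - 60))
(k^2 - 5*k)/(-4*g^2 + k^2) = k*(5 - k)/(4*g^2 - k^2)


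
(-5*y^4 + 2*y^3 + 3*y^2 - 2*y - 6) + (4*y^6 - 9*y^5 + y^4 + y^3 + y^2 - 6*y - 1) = 4*y^6 - 9*y^5 - 4*y^4 + 3*y^3 + 4*y^2 - 8*y - 7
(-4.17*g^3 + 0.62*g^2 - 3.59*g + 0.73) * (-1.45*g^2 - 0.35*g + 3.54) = 6.0465*g^5 + 0.5605*g^4 - 9.7733*g^3 + 2.3928*g^2 - 12.9641*g + 2.5842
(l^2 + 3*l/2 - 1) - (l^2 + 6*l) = -9*l/2 - 1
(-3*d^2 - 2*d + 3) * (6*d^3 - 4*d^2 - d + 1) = -18*d^5 + 29*d^3 - 13*d^2 - 5*d + 3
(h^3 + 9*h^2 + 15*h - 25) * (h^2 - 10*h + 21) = h^5 - h^4 - 54*h^3 + 14*h^2 + 565*h - 525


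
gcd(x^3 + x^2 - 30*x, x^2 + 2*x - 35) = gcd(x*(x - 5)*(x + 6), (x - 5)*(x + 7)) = x - 5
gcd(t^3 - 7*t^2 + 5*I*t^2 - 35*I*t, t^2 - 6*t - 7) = t - 7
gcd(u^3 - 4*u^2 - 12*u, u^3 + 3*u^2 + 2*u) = u^2 + 2*u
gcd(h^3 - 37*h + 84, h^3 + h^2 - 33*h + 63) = h^2 + 4*h - 21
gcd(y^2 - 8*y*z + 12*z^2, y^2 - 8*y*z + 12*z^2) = y^2 - 8*y*z + 12*z^2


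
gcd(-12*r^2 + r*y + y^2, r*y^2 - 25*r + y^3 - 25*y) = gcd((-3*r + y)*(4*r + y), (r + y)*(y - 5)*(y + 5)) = 1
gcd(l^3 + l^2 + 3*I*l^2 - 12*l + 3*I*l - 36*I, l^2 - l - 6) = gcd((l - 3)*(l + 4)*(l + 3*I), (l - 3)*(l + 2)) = l - 3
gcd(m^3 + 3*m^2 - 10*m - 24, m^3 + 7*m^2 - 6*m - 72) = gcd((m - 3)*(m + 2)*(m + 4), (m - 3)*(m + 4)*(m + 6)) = m^2 + m - 12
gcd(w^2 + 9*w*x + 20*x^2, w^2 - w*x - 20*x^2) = w + 4*x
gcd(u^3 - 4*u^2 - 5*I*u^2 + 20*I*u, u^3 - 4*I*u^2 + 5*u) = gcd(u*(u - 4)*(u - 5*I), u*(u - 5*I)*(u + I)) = u^2 - 5*I*u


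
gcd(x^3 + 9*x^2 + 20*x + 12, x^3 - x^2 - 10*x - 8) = x^2 + 3*x + 2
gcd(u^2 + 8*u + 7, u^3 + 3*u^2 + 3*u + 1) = u + 1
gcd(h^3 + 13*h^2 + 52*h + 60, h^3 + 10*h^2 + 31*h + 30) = h^2 + 7*h + 10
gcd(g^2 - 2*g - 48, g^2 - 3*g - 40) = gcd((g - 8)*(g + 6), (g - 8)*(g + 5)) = g - 8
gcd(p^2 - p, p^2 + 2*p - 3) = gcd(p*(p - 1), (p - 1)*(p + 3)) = p - 1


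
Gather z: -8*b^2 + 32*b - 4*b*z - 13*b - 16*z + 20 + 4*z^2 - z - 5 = -8*b^2 + 19*b + 4*z^2 + z*(-4*b - 17) + 15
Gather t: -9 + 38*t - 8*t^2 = -8*t^2 + 38*t - 9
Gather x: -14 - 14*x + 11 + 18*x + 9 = 4*x + 6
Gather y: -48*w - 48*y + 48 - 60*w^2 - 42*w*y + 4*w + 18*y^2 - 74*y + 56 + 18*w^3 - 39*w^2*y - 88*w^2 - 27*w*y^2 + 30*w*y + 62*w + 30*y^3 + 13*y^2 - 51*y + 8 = 18*w^3 - 148*w^2 + 18*w + 30*y^3 + y^2*(31 - 27*w) + y*(-39*w^2 - 12*w - 173) + 112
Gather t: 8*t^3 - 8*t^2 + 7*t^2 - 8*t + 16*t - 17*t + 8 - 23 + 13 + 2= 8*t^3 - t^2 - 9*t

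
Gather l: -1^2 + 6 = 5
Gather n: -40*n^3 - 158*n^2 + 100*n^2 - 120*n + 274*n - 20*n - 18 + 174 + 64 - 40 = -40*n^3 - 58*n^2 + 134*n + 180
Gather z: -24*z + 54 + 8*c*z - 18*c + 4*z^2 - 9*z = -18*c + 4*z^2 + z*(8*c - 33) + 54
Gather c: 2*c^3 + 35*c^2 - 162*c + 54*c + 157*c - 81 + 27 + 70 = 2*c^3 + 35*c^2 + 49*c + 16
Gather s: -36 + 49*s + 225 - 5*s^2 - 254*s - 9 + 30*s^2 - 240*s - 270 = 25*s^2 - 445*s - 90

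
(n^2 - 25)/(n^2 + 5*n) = (n - 5)/n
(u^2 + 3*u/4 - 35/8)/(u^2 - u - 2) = (-u^2 - 3*u/4 + 35/8)/(-u^2 + u + 2)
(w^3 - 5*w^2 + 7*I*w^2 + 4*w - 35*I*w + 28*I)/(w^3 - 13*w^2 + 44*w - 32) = (w + 7*I)/(w - 8)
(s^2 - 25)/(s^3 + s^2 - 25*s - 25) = 1/(s + 1)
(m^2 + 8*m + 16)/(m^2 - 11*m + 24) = (m^2 + 8*m + 16)/(m^2 - 11*m + 24)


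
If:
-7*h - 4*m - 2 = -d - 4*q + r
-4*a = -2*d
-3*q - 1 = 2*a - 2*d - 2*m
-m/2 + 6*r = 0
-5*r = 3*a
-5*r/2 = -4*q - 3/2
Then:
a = 5/451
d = 10/451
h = -1429/3157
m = -36/451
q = -171/451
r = -3/451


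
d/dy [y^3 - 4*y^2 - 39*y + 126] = 3*y^2 - 8*y - 39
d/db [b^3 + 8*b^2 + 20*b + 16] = 3*b^2 + 16*b + 20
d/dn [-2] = 0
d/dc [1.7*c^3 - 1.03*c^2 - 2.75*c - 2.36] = 5.1*c^2 - 2.06*c - 2.75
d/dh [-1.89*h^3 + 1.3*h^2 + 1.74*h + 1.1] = -5.67*h^2 + 2.6*h + 1.74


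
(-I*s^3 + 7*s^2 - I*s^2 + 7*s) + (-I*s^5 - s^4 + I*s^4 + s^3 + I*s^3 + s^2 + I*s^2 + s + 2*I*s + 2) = -I*s^5 - s^4 + I*s^4 + s^3 + 8*s^2 + 8*s + 2*I*s + 2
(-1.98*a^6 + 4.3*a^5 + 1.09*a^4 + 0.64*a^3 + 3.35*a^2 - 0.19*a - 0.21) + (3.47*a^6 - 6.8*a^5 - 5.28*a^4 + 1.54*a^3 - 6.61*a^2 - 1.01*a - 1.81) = 1.49*a^6 - 2.5*a^5 - 4.19*a^4 + 2.18*a^3 - 3.26*a^2 - 1.2*a - 2.02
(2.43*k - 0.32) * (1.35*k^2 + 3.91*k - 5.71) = 3.2805*k^3 + 9.0693*k^2 - 15.1265*k + 1.8272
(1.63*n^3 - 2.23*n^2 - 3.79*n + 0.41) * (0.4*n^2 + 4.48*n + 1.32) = 0.652*n^5 + 6.4104*n^4 - 9.3548*n^3 - 19.7588*n^2 - 3.166*n + 0.5412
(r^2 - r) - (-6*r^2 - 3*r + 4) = 7*r^2 + 2*r - 4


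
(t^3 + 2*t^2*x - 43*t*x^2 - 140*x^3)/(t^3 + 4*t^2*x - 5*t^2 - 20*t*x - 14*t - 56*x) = (t^2 - 2*t*x - 35*x^2)/(t^2 - 5*t - 14)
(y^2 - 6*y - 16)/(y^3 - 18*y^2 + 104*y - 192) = (y + 2)/(y^2 - 10*y + 24)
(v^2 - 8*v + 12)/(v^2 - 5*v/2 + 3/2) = 2*(v^2 - 8*v + 12)/(2*v^2 - 5*v + 3)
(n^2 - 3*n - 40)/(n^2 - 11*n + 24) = (n + 5)/(n - 3)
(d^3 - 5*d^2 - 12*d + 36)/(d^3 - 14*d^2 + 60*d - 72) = (d + 3)/(d - 6)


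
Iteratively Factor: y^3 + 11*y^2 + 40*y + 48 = (y + 3)*(y^2 + 8*y + 16) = (y + 3)*(y + 4)*(y + 4)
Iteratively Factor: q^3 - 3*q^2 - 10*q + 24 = (q - 4)*(q^2 + q - 6) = (q - 4)*(q - 2)*(q + 3)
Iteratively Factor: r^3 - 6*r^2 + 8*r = (r - 2)*(r^2 - 4*r) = (r - 4)*(r - 2)*(r)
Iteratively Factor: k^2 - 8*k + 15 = (k - 5)*(k - 3)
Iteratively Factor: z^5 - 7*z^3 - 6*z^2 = (z)*(z^4 - 7*z^2 - 6*z) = z^2*(z^3 - 7*z - 6) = z^2*(z + 2)*(z^2 - 2*z - 3) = z^2*(z - 3)*(z + 2)*(z + 1)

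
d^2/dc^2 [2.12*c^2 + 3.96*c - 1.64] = 4.24000000000000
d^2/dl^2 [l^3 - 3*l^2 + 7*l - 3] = 6*l - 6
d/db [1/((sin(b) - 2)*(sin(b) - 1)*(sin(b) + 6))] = (-3*sin(b)^2 - 6*sin(b) + 16)*cos(b)/((sin(b) - 2)^2*(sin(b) - 1)^2*(sin(b) + 6)^2)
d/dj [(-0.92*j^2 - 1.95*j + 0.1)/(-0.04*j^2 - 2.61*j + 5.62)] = (2.3232*j^2 - 10.3328*j - 10.698)/(0.0016*j^4 + 0.2088*j^3 + 6.3625*j^2 - 29.3364*j + 31.5844)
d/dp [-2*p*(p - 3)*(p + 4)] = -6*p^2 - 4*p + 24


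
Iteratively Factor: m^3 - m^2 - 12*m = (m - 4)*(m^2 + 3*m) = (m - 4)*(m + 3)*(m)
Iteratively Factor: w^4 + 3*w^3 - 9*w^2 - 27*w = (w + 3)*(w^3 - 9*w) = w*(w + 3)*(w^2 - 9) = w*(w - 3)*(w + 3)*(w + 3)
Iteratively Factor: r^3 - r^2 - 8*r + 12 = (r - 2)*(r^2 + r - 6) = (r - 2)^2*(r + 3)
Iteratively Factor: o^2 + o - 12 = (o + 4)*(o - 3)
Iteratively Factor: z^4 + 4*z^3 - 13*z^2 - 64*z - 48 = (z + 3)*(z^3 + z^2 - 16*z - 16) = (z - 4)*(z + 3)*(z^2 + 5*z + 4) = (z - 4)*(z + 1)*(z + 3)*(z + 4)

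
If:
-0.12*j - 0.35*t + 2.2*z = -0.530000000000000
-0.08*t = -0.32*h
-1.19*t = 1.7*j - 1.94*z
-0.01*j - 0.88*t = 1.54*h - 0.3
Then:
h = 0.06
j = -0.43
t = 0.24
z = -0.23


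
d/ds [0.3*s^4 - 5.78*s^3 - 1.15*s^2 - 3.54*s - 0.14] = 1.2*s^3 - 17.34*s^2 - 2.3*s - 3.54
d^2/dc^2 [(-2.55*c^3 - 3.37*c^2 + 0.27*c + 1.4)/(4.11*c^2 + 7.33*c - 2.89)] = (5.6843418860808e-14*c^5 - 2.27373675443232e-13*c^4 - 122.421684*c^3 + 225.833112*c^2 + 144.515988*c + 138.845084)/(69.426531*c^6 + 371.457279*c^5 + 516.02283*c^4 - 128.557205*c^3 - 362.84817*c^2 + 183.662679*c - 24.137569)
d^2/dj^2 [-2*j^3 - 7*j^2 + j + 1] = -12*j - 14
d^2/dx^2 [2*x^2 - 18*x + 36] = 4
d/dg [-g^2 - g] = -2*g - 1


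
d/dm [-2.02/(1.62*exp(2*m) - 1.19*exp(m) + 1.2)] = (6.5448*exp(m) - 2.4038)*exp(m)/(1.62*exp(2*m) - 1.19*exp(m) + 1.2)^2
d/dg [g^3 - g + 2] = 3*g^2 - 1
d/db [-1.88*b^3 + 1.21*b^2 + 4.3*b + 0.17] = -5.64*b^2 + 2.42*b + 4.3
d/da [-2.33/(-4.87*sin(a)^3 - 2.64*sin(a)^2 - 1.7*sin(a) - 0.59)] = (-12.3024*sin(a) + 17.02065*cos(2*a) - 20.98165)*cos(a)/(4.87*sin(a)^3 + 2.64*sin(a)^2 + 1.7*sin(a) + 0.59)^2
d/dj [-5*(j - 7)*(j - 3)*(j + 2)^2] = -20*j^3 + 90*j^2 + 150*j - 220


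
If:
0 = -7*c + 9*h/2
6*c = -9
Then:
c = -3/2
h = -7/3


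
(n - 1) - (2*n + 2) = -n - 3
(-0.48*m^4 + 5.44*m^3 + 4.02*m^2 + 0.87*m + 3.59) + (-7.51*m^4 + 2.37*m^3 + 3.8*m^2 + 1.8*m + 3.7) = -7.99*m^4 + 7.81*m^3 + 7.82*m^2 + 2.67*m + 7.29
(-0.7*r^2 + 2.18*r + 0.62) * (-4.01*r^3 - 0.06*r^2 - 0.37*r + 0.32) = 2.807*r^5 - 8.6998*r^4 - 2.358*r^3 - 1.0678*r^2 + 0.4682*r + 0.1984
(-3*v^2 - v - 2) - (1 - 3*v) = -3*v^2 + 2*v - 3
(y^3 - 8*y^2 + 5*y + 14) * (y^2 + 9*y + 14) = y^5 + y^4 - 53*y^3 - 53*y^2 + 196*y + 196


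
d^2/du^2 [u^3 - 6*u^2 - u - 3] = 6*u - 12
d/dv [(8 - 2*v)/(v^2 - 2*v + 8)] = 2*v*(v - 8)/(v^4 - 4*v^3 + 20*v^2 - 32*v + 64)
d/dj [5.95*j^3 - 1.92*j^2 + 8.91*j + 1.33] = 17.85*j^2 - 3.84*j + 8.91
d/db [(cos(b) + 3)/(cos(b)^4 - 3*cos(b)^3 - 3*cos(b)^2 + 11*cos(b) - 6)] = 3*(cos(b)^3 + 3*cos(b)^2 - 7*cos(b) - 13)*sin(b)/((cos(b) - 3)^2*(cos(b) - 1)^3*(cos(b) + 2)^2)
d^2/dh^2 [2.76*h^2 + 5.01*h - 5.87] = 5.52000000000000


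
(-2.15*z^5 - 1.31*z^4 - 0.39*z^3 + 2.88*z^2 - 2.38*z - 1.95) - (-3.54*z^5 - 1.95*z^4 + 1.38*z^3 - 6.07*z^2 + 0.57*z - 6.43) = 1.39*z^5 + 0.64*z^4 - 1.77*z^3 + 8.95*z^2 - 2.95*z + 4.48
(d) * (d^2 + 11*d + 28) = d^3 + 11*d^2 + 28*d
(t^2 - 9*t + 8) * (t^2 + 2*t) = t^4 - 7*t^3 - 10*t^2 + 16*t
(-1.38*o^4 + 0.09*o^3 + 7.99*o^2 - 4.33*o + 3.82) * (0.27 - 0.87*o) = 1.2006*o^5 - 0.4509*o^4 - 6.927*o^3 + 5.9244*o^2 - 4.4925*o + 1.0314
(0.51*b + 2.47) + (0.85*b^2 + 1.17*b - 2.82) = 0.85*b^2 + 1.68*b - 0.35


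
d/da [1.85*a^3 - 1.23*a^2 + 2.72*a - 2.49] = 5.55*a^2 - 2.46*a + 2.72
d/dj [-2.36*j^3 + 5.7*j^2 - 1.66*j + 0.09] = -7.08*j^2 + 11.4*j - 1.66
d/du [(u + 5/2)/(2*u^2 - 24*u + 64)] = (u^2 - 12*u - (u - 6)*(2*u + 5) + 32)/(2*(u^2 - 12*u + 32)^2)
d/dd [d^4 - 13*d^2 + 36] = 4*d^3 - 26*d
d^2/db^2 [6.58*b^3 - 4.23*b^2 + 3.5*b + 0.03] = 39.48*b - 8.46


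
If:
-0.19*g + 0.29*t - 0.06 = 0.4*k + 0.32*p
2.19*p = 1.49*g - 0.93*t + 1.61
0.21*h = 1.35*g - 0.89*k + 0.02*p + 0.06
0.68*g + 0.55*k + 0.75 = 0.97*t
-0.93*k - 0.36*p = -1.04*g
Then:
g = 0.22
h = 1.49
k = 0.06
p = 0.48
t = 0.96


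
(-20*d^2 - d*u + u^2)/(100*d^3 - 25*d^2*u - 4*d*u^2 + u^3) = (4*d + u)/(-20*d^2 + d*u + u^2)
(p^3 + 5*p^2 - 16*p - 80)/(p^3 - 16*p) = (p + 5)/p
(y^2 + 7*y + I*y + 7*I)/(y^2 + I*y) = (y + 7)/y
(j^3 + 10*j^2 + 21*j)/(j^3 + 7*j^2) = (j + 3)/j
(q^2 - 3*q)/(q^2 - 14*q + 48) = q*(q - 3)/(q^2 - 14*q + 48)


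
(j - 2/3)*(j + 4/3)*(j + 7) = j^3 + 23*j^2/3 + 34*j/9 - 56/9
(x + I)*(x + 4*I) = x^2 + 5*I*x - 4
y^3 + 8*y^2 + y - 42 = (y - 2)*(y + 3)*(y + 7)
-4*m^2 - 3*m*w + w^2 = (-4*m + w)*(m + w)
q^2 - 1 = (q - 1)*(q + 1)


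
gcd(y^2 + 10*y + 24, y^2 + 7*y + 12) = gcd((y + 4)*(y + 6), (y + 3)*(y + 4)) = y + 4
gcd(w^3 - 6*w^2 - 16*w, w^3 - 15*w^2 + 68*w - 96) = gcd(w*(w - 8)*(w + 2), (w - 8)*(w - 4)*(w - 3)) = w - 8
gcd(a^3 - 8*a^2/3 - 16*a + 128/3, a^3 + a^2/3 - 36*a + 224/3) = a^2 - 20*a/3 + 32/3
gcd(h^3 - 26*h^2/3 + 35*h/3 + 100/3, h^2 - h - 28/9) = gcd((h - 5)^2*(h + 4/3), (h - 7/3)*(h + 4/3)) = h + 4/3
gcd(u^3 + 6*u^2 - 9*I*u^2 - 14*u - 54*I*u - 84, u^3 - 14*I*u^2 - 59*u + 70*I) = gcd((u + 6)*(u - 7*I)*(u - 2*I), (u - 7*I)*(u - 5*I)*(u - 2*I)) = u^2 - 9*I*u - 14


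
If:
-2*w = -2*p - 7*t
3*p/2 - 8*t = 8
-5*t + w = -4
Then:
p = -176/23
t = -56/23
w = -372/23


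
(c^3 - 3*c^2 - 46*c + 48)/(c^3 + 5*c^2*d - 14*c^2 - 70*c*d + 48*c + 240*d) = (c^2 + 5*c - 6)/(c^2 + 5*c*d - 6*c - 30*d)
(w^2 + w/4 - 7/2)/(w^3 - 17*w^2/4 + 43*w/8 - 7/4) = 2*(w + 2)/(2*w^2 - 5*w + 2)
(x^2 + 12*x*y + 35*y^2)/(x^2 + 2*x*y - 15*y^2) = (x + 7*y)/(x - 3*y)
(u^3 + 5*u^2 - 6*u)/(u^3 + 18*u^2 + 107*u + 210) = u*(u - 1)/(u^2 + 12*u + 35)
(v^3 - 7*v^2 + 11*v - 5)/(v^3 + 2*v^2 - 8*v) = (v^3 - 7*v^2 + 11*v - 5)/(v*(v^2 + 2*v - 8))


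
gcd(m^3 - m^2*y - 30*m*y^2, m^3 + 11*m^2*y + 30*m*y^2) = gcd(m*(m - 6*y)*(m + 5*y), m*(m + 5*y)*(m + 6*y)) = m^2 + 5*m*y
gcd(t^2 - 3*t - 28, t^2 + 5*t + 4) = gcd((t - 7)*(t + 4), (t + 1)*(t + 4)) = t + 4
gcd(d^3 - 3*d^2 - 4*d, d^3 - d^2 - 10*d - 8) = d^2 - 3*d - 4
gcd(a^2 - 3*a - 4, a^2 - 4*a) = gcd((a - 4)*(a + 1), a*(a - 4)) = a - 4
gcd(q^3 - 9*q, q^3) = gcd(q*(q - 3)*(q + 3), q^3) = q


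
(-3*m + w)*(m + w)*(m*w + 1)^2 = -3*m^4*w^2 - 2*m^3*w^3 - 6*m^3*w + m^2*w^4 - 4*m^2*w^2 - 3*m^2 + 2*m*w^3 - 2*m*w + w^2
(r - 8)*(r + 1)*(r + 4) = r^3 - 3*r^2 - 36*r - 32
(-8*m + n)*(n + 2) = -8*m*n - 16*m + n^2 + 2*n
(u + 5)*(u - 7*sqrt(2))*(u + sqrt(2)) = u^3 - 6*sqrt(2)*u^2 + 5*u^2 - 30*sqrt(2)*u - 14*u - 70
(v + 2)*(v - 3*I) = v^2 + 2*v - 3*I*v - 6*I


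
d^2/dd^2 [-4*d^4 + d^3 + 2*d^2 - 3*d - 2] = -48*d^2 + 6*d + 4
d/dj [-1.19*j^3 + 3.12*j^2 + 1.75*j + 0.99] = -3.57*j^2 + 6.24*j + 1.75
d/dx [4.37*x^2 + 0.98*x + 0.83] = 8.74*x + 0.98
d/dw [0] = 0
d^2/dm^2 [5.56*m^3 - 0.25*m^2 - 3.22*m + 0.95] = 33.36*m - 0.5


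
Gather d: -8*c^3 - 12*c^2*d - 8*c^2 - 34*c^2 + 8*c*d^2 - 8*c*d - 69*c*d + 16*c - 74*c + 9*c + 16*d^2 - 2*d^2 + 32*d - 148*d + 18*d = -8*c^3 - 42*c^2 - 49*c + d^2*(8*c + 14) + d*(-12*c^2 - 77*c - 98)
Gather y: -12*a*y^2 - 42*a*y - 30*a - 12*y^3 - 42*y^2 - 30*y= -30*a - 12*y^3 + y^2*(-12*a - 42) + y*(-42*a - 30)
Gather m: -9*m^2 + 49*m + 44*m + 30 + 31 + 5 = -9*m^2 + 93*m + 66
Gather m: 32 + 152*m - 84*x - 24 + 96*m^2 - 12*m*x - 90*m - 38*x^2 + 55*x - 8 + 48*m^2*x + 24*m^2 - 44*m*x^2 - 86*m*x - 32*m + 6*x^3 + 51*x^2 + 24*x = m^2*(48*x + 120) + m*(-44*x^2 - 98*x + 30) + 6*x^3 + 13*x^2 - 5*x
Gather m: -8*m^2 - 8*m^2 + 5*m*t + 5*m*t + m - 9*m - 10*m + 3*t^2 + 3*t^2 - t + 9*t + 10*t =-16*m^2 + m*(10*t - 18) + 6*t^2 + 18*t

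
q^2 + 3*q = q*(q + 3)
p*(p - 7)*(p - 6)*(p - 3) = p^4 - 16*p^3 + 81*p^2 - 126*p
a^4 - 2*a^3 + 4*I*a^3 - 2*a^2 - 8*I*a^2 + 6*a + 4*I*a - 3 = (a - 1)*(a + 3*I)*(-I*a + 1)*(I*a - I)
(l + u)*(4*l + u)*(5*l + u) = 20*l^3 + 29*l^2*u + 10*l*u^2 + u^3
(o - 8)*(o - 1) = o^2 - 9*o + 8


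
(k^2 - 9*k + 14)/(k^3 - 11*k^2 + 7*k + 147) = (k - 2)/(k^2 - 4*k - 21)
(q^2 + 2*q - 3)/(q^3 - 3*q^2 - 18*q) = (q - 1)/(q*(q - 6))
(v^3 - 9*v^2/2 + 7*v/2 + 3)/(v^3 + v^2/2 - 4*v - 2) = (v - 3)/(v + 2)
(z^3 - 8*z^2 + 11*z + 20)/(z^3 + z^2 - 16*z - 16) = (z - 5)/(z + 4)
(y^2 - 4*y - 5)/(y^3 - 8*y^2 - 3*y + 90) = (y + 1)/(y^2 - 3*y - 18)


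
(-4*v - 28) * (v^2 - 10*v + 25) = -4*v^3 + 12*v^2 + 180*v - 700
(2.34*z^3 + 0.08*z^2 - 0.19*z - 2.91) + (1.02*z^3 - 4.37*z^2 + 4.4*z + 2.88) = 3.36*z^3 - 4.29*z^2 + 4.21*z - 0.0300000000000002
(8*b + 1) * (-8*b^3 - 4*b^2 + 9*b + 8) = -64*b^4 - 40*b^3 + 68*b^2 + 73*b + 8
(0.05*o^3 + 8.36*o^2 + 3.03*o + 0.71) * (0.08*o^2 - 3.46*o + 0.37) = 0.004*o^5 + 0.4958*o^4 - 28.6647*o^3 - 7.3338*o^2 - 1.3355*o + 0.2627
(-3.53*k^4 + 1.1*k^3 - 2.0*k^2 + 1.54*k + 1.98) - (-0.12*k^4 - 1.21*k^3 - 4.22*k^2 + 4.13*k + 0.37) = -3.41*k^4 + 2.31*k^3 + 2.22*k^2 - 2.59*k + 1.61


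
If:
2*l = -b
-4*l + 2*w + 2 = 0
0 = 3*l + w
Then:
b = -2/5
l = 1/5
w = -3/5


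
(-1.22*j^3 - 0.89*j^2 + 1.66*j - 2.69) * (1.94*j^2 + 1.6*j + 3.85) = -2.3668*j^5 - 3.6786*j^4 - 2.9006*j^3 - 5.9891*j^2 + 2.087*j - 10.3565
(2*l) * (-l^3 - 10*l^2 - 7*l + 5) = -2*l^4 - 20*l^3 - 14*l^2 + 10*l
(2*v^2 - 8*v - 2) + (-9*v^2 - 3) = -7*v^2 - 8*v - 5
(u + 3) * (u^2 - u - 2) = u^3 + 2*u^2 - 5*u - 6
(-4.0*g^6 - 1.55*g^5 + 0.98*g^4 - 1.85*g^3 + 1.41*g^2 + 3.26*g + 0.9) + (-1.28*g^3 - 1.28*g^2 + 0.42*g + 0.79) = -4.0*g^6 - 1.55*g^5 + 0.98*g^4 - 3.13*g^3 + 0.13*g^2 + 3.68*g + 1.69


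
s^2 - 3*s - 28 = (s - 7)*(s + 4)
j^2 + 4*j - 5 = (j - 1)*(j + 5)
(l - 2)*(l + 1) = l^2 - l - 2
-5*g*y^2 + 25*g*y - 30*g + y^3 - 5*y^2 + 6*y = (-5*g + y)*(y - 3)*(y - 2)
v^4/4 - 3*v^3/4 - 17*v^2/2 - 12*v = v*(v/4 + 1/2)*(v - 8)*(v + 3)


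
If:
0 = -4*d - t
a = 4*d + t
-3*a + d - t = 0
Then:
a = 0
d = 0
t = 0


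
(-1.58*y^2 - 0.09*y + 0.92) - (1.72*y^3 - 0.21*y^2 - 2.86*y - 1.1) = -1.72*y^3 - 1.37*y^2 + 2.77*y + 2.02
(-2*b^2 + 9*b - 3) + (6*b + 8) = -2*b^2 + 15*b + 5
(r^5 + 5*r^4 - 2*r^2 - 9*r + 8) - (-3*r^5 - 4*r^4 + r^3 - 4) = 4*r^5 + 9*r^4 - r^3 - 2*r^2 - 9*r + 12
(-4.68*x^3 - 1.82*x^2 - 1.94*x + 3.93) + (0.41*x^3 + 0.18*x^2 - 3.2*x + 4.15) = -4.27*x^3 - 1.64*x^2 - 5.14*x + 8.08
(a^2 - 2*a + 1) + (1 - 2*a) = a^2 - 4*a + 2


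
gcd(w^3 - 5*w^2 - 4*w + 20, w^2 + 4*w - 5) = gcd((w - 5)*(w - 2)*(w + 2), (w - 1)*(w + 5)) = 1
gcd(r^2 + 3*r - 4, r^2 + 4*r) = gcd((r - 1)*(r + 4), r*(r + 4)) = r + 4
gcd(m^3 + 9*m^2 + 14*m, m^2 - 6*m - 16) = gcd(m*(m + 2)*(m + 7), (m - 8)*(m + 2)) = m + 2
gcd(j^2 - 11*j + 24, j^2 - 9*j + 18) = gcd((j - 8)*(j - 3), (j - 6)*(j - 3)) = j - 3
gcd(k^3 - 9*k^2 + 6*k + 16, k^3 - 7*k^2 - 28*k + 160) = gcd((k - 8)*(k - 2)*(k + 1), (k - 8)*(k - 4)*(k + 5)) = k - 8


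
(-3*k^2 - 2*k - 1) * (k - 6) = -3*k^3 + 16*k^2 + 11*k + 6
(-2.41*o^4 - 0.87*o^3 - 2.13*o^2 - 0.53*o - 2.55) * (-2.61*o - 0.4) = 6.2901*o^5 + 3.2347*o^4 + 5.9073*o^3 + 2.2353*o^2 + 6.8675*o + 1.02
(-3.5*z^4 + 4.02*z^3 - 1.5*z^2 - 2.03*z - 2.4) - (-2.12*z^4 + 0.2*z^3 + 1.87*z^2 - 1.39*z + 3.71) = -1.38*z^4 + 3.82*z^3 - 3.37*z^2 - 0.64*z - 6.11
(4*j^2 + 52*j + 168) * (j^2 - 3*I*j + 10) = 4*j^4 + 52*j^3 - 12*I*j^3 + 208*j^2 - 156*I*j^2 + 520*j - 504*I*j + 1680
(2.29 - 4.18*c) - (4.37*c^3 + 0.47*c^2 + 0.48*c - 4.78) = -4.37*c^3 - 0.47*c^2 - 4.66*c + 7.07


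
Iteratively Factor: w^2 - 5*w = (w - 5)*(w)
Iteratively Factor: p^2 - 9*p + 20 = (p - 5)*(p - 4)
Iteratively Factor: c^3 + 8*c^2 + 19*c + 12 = (c + 1)*(c^2 + 7*c + 12) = (c + 1)*(c + 4)*(c + 3)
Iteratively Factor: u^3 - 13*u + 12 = (u + 4)*(u^2 - 4*u + 3) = (u - 1)*(u + 4)*(u - 3)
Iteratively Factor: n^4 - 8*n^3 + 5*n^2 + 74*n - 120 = (n + 3)*(n^3 - 11*n^2 + 38*n - 40) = (n - 4)*(n + 3)*(n^2 - 7*n + 10) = (n - 5)*(n - 4)*(n + 3)*(n - 2)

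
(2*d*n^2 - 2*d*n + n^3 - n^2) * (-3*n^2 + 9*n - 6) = -6*d*n^4 + 24*d*n^3 - 30*d*n^2 + 12*d*n - 3*n^5 + 12*n^4 - 15*n^3 + 6*n^2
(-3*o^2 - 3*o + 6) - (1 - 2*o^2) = -o^2 - 3*o + 5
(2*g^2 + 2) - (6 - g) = 2*g^2 + g - 4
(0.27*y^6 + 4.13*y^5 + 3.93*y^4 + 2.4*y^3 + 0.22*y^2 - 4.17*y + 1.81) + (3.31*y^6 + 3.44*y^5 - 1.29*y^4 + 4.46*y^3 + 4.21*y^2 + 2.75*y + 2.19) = 3.58*y^6 + 7.57*y^5 + 2.64*y^4 + 6.86*y^3 + 4.43*y^2 - 1.42*y + 4.0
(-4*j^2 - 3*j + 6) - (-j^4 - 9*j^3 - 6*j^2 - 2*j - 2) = j^4 + 9*j^3 + 2*j^2 - j + 8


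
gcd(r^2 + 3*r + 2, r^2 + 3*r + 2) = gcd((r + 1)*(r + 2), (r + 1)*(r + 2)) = r^2 + 3*r + 2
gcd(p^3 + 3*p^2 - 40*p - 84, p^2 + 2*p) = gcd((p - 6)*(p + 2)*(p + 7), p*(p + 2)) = p + 2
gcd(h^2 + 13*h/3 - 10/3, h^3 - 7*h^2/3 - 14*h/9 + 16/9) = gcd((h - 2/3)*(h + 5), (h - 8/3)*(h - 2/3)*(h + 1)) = h - 2/3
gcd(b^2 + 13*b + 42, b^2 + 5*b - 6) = b + 6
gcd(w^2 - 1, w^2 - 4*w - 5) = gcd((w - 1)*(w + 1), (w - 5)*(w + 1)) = w + 1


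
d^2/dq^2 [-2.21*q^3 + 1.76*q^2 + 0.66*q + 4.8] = 3.52 - 13.26*q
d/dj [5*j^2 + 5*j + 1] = 10*j + 5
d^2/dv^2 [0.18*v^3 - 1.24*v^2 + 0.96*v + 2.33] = 1.08*v - 2.48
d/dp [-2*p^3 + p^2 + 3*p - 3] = -6*p^2 + 2*p + 3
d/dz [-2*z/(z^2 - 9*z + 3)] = 2*(z^2 - 3)/(z^4 - 18*z^3 + 87*z^2 - 54*z + 9)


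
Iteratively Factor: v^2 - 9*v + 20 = (v - 5)*(v - 4)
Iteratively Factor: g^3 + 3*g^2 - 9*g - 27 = (g + 3)*(g^2 - 9) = (g + 3)^2*(g - 3)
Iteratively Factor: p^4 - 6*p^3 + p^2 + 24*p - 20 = (p - 2)*(p^3 - 4*p^2 - 7*p + 10) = (p - 2)*(p - 1)*(p^2 - 3*p - 10) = (p - 2)*(p - 1)*(p + 2)*(p - 5)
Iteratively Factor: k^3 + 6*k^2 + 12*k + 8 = (k + 2)*(k^2 + 4*k + 4) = (k + 2)^2*(k + 2)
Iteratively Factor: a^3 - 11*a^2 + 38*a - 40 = (a - 5)*(a^2 - 6*a + 8) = (a - 5)*(a - 2)*(a - 4)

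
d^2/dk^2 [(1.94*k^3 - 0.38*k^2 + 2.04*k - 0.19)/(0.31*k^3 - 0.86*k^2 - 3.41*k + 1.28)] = (0.961372000000001*k^6 + 13.480908*k^5 - 15.129984*k^4 + 61.868884*k^3 - 62.66781*k^2 + 29.653956*k + 11.726218)/(0.029791*k^9 - 0.247938*k^8 - 0.295275*k^7 + 5.187604*k^6 + 1.200537*k^5 - 35.278962*k^4 - 15.605741*k^3 + 40.424832*k^2 - 16.760832*k + 2.097152)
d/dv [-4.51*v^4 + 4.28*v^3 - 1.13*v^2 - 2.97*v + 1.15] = -18.04*v^3 + 12.84*v^2 - 2.26*v - 2.97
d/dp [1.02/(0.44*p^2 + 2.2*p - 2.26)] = (-0.8976*p - 2.244)/(0.44*p^2 + 2.2*p - 2.26)^2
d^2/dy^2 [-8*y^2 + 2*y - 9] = -16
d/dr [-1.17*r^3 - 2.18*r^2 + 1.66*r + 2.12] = -3.51*r^2 - 4.36*r + 1.66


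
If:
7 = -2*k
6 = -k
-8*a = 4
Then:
No Solution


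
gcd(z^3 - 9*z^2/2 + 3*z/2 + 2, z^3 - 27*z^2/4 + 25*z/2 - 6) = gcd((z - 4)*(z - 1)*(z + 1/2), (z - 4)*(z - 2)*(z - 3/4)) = z - 4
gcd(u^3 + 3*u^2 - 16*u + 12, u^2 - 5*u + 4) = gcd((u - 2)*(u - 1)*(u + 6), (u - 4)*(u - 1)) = u - 1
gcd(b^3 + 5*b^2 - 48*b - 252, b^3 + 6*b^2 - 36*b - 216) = b^2 + 12*b + 36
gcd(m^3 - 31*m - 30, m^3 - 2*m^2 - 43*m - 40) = m^2 + 6*m + 5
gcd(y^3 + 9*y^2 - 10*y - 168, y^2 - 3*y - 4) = y - 4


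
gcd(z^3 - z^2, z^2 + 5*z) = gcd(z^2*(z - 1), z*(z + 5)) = z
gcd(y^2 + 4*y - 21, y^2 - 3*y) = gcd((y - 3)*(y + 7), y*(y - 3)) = y - 3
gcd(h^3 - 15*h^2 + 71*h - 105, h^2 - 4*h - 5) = h - 5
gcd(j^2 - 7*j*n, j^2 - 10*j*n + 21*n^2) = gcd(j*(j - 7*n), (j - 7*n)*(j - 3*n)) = j - 7*n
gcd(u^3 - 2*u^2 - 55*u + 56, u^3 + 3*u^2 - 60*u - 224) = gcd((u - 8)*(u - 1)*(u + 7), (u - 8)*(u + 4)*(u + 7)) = u^2 - u - 56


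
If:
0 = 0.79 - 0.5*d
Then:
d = 1.58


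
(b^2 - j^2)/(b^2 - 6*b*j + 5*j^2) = (b + j)/(b - 5*j)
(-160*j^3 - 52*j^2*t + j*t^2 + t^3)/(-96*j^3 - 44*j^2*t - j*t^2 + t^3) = (5*j + t)/(3*j + t)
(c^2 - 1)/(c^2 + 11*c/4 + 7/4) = 4*(c - 1)/(4*c + 7)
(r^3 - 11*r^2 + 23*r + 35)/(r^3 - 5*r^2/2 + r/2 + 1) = 2*(r^3 - 11*r^2 + 23*r + 35)/(2*r^3 - 5*r^2 + r + 2)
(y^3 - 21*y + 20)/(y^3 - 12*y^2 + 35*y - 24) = (y^2 + y - 20)/(y^2 - 11*y + 24)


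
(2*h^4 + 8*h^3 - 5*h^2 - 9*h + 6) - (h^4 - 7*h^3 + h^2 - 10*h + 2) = h^4 + 15*h^3 - 6*h^2 + h + 4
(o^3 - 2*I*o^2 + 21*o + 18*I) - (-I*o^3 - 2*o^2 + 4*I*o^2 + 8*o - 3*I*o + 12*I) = o^3 + I*o^3 + 2*o^2 - 6*I*o^2 + 13*o + 3*I*o + 6*I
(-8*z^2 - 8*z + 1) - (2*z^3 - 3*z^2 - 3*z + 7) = -2*z^3 - 5*z^2 - 5*z - 6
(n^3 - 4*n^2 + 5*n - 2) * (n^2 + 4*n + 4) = n^5 - 7*n^3 + 2*n^2 + 12*n - 8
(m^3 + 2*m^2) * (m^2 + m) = m^5 + 3*m^4 + 2*m^3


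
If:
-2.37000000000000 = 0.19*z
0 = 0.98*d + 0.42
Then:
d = -0.43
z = -12.47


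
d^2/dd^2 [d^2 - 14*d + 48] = 2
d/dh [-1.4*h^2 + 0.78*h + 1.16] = 0.78 - 2.8*h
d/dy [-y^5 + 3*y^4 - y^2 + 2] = y*(-5*y^3 + 12*y^2 - 2)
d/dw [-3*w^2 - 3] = -6*w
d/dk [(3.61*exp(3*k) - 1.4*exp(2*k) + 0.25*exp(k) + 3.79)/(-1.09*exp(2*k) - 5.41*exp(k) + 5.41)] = (-3.9349*exp(4*k) - 39.0602*exp(3*k) + 66.4368*exp(2*k) - 6.8858*exp(k) + 21.8564)*exp(k)/(1.1881*exp(4*k) + 11.7938*exp(3*k) + 17.4743*exp(2*k) - 58.5362*exp(k) + 29.2681)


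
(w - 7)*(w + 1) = w^2 - 6*w - 7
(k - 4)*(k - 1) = k^2 - 5*k + 4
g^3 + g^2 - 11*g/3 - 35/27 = (g - 5/3)*(g + 1/3)*(g + 7/3)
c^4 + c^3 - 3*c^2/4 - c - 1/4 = (c - 1)*(c + 1/2)^2*(c + 1)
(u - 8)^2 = u^2 - 16*u + 64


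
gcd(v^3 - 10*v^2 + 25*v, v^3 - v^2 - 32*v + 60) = v - 5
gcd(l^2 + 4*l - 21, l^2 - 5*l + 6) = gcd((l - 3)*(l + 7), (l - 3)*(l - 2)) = l - 3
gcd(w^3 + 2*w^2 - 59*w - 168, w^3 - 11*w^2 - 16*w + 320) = w - 8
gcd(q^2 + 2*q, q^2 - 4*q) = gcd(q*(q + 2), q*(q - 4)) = q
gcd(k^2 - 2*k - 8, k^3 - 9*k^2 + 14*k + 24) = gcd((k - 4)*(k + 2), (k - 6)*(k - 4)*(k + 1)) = k - 4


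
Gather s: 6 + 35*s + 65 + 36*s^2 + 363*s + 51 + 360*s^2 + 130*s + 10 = 396*s^2 + 528*s + 132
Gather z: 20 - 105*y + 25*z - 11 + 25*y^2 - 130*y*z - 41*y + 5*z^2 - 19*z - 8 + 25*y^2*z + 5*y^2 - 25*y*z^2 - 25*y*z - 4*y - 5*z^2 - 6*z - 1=30*y^2 - 25*y*z^2 - 150*y + z*(25*y^2 - 155*y)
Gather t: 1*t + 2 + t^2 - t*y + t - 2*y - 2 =t^2 + t*(2 - y) - 2*y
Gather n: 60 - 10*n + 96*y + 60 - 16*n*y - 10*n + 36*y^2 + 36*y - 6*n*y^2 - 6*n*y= n*(-6*y^2 - 22*y - 20) + 36*y^2 + 132*y + 120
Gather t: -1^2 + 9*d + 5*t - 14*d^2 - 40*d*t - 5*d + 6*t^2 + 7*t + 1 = -14*d^2 + 4*d + 6*t^2 + t*(12 - 40*d)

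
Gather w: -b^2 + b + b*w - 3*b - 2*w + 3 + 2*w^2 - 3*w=-b^2 - 2*b + 2*w^2 + w*(b - 5) + 3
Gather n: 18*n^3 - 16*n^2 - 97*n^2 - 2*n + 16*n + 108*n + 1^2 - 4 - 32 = 18*n^3 - 113*n^2 + 122*n - 35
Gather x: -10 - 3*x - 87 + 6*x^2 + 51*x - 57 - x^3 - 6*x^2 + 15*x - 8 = -x^3 + 63*x - 162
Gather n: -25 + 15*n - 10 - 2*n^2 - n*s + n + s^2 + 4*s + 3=-2*n^2 + n*(16 - s) + s^2 + 4*s - 32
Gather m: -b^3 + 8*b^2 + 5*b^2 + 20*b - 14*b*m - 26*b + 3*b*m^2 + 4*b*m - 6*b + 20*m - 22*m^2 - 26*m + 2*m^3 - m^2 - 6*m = -b^3 + 13*b^2 - 12*b + 2*m^3 + m^2*(3*b - 23) + m*(-10*b - 12)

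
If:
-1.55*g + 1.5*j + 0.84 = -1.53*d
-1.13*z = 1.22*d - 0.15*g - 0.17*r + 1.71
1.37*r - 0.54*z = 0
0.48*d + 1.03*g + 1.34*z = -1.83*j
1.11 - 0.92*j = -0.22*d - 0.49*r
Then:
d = -5.41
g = -4.07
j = 0.76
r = 1.59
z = 4.03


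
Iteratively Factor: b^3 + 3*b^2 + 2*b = (b + 1)*(b^2 + 2*b) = (b + 1)*(b + 2)*(b)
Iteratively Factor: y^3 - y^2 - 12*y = (y + 3)*(y^2 - 4*y) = (y - 4)*(y + 3)*(y)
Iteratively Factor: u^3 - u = (u + 1)*(u^2 - u) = (u - 1)*(u + 1)*(u)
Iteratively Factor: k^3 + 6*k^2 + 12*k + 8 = (k + 2)*(k^2 + 4*k + 4) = (k + 2)^2*(k + 2)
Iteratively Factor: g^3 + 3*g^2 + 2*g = (g + 1)*(g^2 + 2*g) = g*(g + 1)*(g + 2)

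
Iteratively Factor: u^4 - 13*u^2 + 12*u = (u - 3)*(u^3 + 3*u^2 - 4*u) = (u - 3)*(u + 4)*(u^2 - u) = (u - 3)*(u - 1)*(u + 4)*(u)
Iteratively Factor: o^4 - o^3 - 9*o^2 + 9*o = (o - 3)*(o^3 + 2*o^2 - 3*o) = (o - 3)*(o - 1)*(o^2 + 3*o) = (o - 3)*(o - 1)*(o + 3)*(o)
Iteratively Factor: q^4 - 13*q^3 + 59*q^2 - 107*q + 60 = (q - 5)*(q^3 - 8*q^2 + 19*q - 12) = (q - 5)*(q - 4)*(q^2 - 4*q + 3) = (q - 5)*(q - 4)*(q - 1)*(q - 3)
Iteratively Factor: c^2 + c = (c)*(c + 1)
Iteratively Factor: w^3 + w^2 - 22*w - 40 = (w - 5)*(w^2 + 6*w + 8) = (w - 5)*(w + 2)*(w + 4)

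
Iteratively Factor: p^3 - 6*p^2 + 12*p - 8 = (p - 2)*(p^2 - 4*p + 4) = (p - 2)^2*(p - 2)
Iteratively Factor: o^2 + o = (o + 1)*(o)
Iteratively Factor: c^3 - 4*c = (c + 2)*(c^2 - 2*c) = c*(c + 2)*(c - 2)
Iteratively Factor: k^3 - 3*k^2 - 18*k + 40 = (k - 2)*(k^2 - k - 20) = (k - 2)*(k + 4)*(k - 5)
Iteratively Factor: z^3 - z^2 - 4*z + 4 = (z - 2)*(z^2 + z - 2) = (z - 2)*(z - 1)*(z + 2)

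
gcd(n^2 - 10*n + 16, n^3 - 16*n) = 1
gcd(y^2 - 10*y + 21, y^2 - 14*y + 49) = y - 7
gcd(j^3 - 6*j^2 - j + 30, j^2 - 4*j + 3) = j - 3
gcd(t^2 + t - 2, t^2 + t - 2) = t^2 + t - 2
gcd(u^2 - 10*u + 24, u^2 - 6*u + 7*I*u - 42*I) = u - 6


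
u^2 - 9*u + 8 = (u - 8)*(u - 1)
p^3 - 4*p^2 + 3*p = p*(p - 3)*(p - 1)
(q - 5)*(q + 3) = q^2 - 2*q - 15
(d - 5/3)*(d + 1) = d^2 - 2*d/3 - 5/3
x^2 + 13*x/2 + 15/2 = (x + 3/2)*(x + 5)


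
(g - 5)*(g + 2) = g^2 - 3*g - 10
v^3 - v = v*(v - 1)*(v + 1)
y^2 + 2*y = y*(y + 2)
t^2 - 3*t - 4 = (t - 4)*(t + 1)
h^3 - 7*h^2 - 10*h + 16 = (h - 8)*(h - 1)*(h + 2)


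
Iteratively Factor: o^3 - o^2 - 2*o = (o - 2)*(o^2 + o) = o*(o - 2)*(o + 1)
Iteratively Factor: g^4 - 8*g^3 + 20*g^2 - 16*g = (g - 2)*(g^3 - 6*g^2 + 8*g) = (g - 2)^2*(g^2 - 4*g) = g*(g - 2)^2*(g - 4)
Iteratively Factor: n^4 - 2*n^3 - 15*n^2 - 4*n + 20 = (n - 1)*(n^3 - n^2 - 16*n - 20) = (n - 1)*(n + 2)*(n^2 - 3*n - 10) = (n - 5)*(n - 1)*(n + 2)*(n + 2)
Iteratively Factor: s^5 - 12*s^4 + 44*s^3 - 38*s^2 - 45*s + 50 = (s - 1)*(s^4 - 11*s^3 + 33*s^2 - 5*s - 50) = (s - 5)*(s - 1)*(s^3 - 6*s^2 + 3*s + 10) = (s - 5)*(s - 2)*(s - 1)*(s^2 - 4*s - 5) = (s - 5)*(s - 2)*(s - 1)*(s + 1)*(s - 5)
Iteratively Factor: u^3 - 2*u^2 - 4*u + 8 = (u + 2)*(u^2 - 4*u + 4) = (u - 2)*(u + 2)*(u - 2)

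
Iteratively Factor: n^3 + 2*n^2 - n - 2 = (n + 2)*(n^2 - 1) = (n - 1)*(n + 2)*(n + 1)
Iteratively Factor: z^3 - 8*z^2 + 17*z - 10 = (z - 1)*(z^2 - 7*z + 10) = (z - 2)*(z - 1)*(z - 5)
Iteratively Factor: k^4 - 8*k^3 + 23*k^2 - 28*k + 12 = (k - 3)*(k^3 - 5*k^2 + 8*k - 4) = (k - 3)*(k - 2)*(k^2 - 3*k + 2) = (k - 3)*(k - 2)*(k - 1)*(k - 2)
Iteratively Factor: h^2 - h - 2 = (h - 2)*(h + 1)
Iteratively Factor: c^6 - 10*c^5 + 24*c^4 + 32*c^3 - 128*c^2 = (c - 4)*(c^5 - 6*c^4 + 32*c^2) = c*(c - 4)*(c^4 - 6*c^3 + 32*c) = c*(c - 4)*(c + 2)*(c^3 - 8*c^2 + 16*c) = c*(c - 4)^2*(c + 2)*(c^2 - 4*c) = c*(c - 4)^3*(c + 2)*(c)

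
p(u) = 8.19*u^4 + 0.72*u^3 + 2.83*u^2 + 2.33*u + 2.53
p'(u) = 32.76*u^3 + 2.16*u^2 + 5.66*u + 2.33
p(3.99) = 2178.37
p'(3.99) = 2140.26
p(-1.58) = 54.11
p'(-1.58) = -130.44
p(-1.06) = 12.72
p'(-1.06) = -40.26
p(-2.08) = 156.75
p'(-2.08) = -294.90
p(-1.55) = 50.31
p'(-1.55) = -123.25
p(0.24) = 3.29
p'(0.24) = 4.27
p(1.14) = 23.76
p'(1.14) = 60.12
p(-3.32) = 994.67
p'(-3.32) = -1191.48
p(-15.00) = 412793.08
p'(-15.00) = -110161.57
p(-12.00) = 168965.77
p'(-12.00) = -56363.83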